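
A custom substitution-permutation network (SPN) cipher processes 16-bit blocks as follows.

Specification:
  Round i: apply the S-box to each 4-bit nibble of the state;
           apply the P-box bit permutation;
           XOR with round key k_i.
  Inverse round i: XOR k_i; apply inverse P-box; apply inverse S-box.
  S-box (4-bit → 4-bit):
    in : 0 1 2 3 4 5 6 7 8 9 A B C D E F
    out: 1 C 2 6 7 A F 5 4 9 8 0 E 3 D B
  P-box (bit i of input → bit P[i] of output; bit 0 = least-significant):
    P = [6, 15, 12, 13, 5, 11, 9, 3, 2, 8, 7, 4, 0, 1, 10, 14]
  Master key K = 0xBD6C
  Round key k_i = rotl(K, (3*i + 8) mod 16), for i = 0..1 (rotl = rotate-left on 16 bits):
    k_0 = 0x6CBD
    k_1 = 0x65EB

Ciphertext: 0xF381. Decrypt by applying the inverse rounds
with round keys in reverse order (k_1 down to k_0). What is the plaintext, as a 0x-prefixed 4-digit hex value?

s_0 = ciphertext = 0xF381
s_1 = InvRound(s_0, k_1) = 0x3BE4
s_2 = InvRound(s_1, k_0) = 0xE517

0xE517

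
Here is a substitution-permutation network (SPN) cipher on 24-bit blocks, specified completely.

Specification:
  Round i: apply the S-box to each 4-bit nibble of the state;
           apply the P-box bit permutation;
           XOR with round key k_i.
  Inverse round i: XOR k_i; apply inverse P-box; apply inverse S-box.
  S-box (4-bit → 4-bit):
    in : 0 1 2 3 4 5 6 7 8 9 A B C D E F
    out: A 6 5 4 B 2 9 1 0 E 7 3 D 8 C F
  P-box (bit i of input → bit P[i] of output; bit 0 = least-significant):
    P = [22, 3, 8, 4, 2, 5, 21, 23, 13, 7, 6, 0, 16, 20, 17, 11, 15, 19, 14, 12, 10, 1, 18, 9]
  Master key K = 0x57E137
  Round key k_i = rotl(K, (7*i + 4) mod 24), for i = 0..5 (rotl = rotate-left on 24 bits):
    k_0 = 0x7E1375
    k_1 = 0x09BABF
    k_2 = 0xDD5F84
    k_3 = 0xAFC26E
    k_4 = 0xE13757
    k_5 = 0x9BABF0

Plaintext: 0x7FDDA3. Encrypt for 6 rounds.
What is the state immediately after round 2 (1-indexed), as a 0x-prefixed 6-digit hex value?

s_0 = plaintext = 0x7FDDA3
s_1 = Round(s_0, k_0) = 0x56CE50
s_2 = Round(s_1, k_1) = 0x0A22C4
s_3 = Round(s_2, k_2) = 0x36BDDA
s_4 = Round(s_3, k_3) = 0x7A5367
s_5 = Round(s_4, k_4) = 0x39F313
s_6 = Round(s_5, k_5) = 0xA4F290

0x0A22C4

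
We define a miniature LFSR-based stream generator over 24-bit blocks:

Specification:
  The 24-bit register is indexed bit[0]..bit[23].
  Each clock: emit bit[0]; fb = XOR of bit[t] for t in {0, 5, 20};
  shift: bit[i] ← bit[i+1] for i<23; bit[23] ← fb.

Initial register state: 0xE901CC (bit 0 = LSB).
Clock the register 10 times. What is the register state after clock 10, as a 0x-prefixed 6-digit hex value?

0x433A40

reg_0 = 0xE901CC
clock 1: out=0, reg = 0x7480E6
clock 2: out=0, reg = 0x3A4073
clock 3: out=1, reg = 0x9D2039
clock 4: out=1, reg = 0xCE901C
clock 5: out=0, reg = 0x67480E
clock 6: out=0, reg = 0x33A407
clock 7: out=1, reg = 0x19D203
clock 8: out=1, reg = 0x0CE901
clock 9: out=1, reg = 0x867480
clock 10: out=0, reg = 0x433A40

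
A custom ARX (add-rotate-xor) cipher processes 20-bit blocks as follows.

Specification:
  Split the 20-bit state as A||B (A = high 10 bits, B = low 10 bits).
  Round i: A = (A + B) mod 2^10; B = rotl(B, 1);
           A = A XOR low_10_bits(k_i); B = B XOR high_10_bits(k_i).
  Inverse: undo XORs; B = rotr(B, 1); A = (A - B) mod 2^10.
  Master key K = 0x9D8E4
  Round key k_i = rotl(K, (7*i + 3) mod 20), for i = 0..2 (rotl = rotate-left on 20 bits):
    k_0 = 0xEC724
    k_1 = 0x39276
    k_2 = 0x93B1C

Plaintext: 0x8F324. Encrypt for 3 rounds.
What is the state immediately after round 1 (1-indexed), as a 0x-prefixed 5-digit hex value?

s_0 = plaintext = 0x8F324
s_1 = Round(s_0, k_0) = 0x911F8
s_2 = Round(s_1, k_1) = 0x92B14
s_3 = Round(s_2, k_2) = 0x90867

0x911F8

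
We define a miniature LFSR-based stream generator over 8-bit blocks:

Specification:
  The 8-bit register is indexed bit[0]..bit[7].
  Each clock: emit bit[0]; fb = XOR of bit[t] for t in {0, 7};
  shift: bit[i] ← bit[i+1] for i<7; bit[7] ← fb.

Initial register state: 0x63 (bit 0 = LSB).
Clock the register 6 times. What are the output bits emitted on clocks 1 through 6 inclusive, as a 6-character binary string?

110001

reg_0 = 0x63
clock 1: out=1, reg = 0xB1
clock 2: out=1, reg = 0x58
clock 3: out=0, reg = 0x2C
clock 4: out=0, reg = 0x16
clock 5: out=0, reg = 0x0B
clock 6: out=1, reg = 0x85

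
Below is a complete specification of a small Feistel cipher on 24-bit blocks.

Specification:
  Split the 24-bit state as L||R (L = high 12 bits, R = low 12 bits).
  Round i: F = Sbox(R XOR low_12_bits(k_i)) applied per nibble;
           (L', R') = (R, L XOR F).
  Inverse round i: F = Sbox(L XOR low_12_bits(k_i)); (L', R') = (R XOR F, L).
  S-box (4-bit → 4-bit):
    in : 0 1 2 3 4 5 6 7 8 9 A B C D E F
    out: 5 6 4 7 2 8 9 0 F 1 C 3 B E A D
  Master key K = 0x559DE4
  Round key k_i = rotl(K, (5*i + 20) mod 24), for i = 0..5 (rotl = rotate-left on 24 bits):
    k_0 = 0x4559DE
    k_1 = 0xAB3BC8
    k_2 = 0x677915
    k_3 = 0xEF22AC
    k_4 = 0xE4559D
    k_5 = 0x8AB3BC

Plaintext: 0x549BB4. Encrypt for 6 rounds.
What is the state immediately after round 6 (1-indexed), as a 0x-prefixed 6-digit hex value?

s_0 = plaintext = 0x549BB4
s_1 = Round(s_0, k_0) = 0xBB41D5
s_2 = Round(s_1, k_1) = 0x1D57DA
s_3 = Round(s_2, k_2) = 0x7DAB68
s_4 = Round(s_3, k_3) = 0xB68668
s_5 = Round(s_4, k_4) = 0x668CB0
s_6 = Round(s_5, k_5) = 0xCB0B33

0xCB0B33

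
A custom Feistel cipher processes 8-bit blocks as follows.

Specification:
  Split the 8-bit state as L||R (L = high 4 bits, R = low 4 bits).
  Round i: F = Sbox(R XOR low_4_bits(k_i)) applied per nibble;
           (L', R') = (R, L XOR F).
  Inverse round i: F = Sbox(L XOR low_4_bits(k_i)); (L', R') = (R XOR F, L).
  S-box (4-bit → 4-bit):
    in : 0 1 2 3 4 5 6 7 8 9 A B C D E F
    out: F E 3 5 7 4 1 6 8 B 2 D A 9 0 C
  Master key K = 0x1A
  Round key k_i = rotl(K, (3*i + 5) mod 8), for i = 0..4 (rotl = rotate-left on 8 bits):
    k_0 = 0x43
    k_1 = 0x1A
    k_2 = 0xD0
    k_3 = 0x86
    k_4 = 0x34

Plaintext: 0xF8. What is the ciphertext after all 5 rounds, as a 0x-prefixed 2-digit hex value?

s_0 = plaintext = 0xF8
s_1 = Round(s_0, k_0) = 0x82
s_2 = Round(s_1, k_1) = 0x20
s_3 = Round(s_2, k_2) = 0x0D
s_4 = Round(s_3, k_3) = 0xDD
s_5 = Round(s_4, k_4) = 0xD6

0xD6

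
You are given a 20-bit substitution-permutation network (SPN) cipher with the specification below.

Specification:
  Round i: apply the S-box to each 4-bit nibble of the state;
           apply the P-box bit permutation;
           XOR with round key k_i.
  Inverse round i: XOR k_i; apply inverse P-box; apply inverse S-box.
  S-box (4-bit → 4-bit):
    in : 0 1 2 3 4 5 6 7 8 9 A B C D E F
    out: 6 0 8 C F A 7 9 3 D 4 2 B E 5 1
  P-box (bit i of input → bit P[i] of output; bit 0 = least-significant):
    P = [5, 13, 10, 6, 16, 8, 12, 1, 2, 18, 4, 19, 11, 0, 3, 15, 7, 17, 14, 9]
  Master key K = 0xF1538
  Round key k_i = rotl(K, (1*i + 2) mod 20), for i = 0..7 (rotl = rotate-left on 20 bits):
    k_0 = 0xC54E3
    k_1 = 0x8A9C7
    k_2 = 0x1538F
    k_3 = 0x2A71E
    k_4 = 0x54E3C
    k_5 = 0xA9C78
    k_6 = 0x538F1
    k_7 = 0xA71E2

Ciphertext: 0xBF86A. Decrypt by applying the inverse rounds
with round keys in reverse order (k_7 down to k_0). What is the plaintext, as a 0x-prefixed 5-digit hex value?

0x8651F

s_0 = ciphertext = 0xBF86A
s_1 = InvRound(s_0, k_7) = 0xF9181
s_2 = InvRound(s_1, k_6) = 0xB73BC
s_3 = InvRound(s_2, k_5) = 0x97F8D
s_4 = InvRound(s_3, k_4) = 0xFBD08
s_5 = InvRound(s_4, k_3) = 0x2F491
s_6 = InvRound(s_5, k_2) = 0x53EC0
s_7 = InvRound(s_6, k_1) = 0x25C4A
s_8 = InvRound(s_7, k_0) = 0x8651F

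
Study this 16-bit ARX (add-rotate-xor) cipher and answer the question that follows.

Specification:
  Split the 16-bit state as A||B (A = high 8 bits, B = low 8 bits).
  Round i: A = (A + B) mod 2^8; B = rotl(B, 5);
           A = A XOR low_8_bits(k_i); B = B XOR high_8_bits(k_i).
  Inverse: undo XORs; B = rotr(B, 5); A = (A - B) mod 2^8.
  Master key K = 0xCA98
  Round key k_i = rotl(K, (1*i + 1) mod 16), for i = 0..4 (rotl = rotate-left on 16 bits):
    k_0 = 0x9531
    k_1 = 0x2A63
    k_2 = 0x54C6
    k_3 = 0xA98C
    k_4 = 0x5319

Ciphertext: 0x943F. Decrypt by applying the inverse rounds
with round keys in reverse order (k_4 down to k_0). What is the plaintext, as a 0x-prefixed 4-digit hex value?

0x0322

s_0 = ciphertext = 0x943F
s_1 = InvRound(s_0, k_4) = 0x2A63
s_2 = InvRound(s_1, k_3) = 0x5056
s_3 = InvRound(s_2, k_2) = 0x8610
s_4 = InvRound(s_3, k_1) = 0x14D1
s_5 = InvRound(s_4, k_0) = 0x0322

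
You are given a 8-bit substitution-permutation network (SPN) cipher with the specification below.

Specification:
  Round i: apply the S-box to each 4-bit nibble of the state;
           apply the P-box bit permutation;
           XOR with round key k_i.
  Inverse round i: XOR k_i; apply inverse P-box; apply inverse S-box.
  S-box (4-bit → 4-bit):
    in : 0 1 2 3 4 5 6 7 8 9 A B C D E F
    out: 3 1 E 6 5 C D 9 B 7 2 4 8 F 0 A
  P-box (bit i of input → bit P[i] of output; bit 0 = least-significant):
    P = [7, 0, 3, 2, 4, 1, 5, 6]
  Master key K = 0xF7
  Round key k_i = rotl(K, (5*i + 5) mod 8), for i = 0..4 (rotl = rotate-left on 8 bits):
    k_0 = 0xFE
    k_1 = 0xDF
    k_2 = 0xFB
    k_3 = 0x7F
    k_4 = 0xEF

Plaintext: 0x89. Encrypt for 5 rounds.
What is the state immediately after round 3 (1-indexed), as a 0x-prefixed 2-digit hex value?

0x5B

s_0 = plaintext = 0x89
s_1 = Round(s_0, k_0) = 0x25
s_2 = Round(s_1, k_1) = 0xB1
s_3 = Round(s_2, k_2) = 0x5B
s_4 = Round(s_3, k_3) = 0x17
s_5 = Round(s_4, k_4) = 0x7B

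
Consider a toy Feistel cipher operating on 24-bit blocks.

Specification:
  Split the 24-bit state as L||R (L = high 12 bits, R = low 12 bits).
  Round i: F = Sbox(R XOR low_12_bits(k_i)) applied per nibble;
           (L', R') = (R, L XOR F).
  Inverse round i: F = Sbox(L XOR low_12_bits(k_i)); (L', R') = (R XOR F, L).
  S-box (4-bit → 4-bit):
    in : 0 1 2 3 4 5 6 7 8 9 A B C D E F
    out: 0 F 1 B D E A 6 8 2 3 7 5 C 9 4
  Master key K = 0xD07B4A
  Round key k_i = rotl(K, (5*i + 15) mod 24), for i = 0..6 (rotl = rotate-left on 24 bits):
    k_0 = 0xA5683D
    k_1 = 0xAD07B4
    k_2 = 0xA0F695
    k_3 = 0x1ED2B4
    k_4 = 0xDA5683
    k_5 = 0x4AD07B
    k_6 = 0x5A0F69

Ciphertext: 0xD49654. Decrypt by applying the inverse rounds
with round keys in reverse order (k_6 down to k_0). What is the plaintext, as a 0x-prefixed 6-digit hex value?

s_0 = ciphertext = 0xD49654
s_1 = InvRound(s_0, k_6) = 0x744D49
s_2 = InvRound(s_1, k_5) = 0xBFD744
s_3 = InvRound(s_2, k_4) = 0xB2DBFD
s_4 = InvRound(s_3, k_3) = 0x9DFB2D
s_5 = InvRound(s_4, k_2) = 0xFFE9DF
s_6 = InvRound(s_5, k_1) = 0x10CFFE
s_7 = InvRound(s_6, k_0) = 0xD4110C

0xD4110C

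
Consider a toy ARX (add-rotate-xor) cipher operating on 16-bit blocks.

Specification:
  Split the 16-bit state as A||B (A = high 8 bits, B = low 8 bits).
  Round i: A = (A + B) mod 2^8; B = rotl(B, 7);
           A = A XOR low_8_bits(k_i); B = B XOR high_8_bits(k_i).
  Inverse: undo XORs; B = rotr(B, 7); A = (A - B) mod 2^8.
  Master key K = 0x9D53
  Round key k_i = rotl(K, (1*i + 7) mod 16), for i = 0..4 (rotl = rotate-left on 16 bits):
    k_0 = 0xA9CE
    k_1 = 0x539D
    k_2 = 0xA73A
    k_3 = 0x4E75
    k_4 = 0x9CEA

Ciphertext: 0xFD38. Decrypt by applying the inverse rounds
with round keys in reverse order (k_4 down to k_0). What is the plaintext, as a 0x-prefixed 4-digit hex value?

0xC453

s_0 = ciphertext = 0xFD38
s_1 = InvRound(s_0, k_4) = 0xCE49
s_2 = InvRound(s_1, k_3) = 0xAD0E
s_3 = InvRound(s_2, k_2) = 0x4453
s_4 = InvRound(s_3, k_1) = 0xD900
s_5 = InvRound(s_4, k_0) = 0xC453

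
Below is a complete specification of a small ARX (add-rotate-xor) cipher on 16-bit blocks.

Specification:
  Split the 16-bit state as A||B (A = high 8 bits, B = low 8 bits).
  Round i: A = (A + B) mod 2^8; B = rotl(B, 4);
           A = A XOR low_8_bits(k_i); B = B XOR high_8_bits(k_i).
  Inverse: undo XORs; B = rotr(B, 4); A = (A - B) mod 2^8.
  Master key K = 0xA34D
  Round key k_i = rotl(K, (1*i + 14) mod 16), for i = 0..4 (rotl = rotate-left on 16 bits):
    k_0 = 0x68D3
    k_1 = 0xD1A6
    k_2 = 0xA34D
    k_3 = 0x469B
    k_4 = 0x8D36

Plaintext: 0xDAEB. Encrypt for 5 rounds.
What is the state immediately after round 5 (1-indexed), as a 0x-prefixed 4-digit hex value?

0xDE81

s_0 = plaintext = 0xDAEB
s_1 = Round(s_0, k_0) = 0x16D6
s_2 = Round(s_1, k_1) = 0x4ABC
s_3 = Round(s_2, k_2) = 0x4B68
s_4 = Round(s_3, k_3) = 0x28C0
s_5 = Round(s_4, k_4) = 0xDE81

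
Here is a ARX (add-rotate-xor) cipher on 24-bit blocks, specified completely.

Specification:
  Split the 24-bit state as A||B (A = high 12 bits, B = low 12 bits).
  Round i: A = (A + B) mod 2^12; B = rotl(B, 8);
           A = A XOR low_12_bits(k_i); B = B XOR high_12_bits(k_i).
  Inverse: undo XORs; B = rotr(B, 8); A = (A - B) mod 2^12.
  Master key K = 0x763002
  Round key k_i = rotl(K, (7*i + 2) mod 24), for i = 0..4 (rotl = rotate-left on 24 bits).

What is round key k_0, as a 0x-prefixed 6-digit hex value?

K = 0x763002
k_0 = rotl(K, (7*0+2) mod 24) = rotl(K, 2) = 0xD8C009

0xD8C009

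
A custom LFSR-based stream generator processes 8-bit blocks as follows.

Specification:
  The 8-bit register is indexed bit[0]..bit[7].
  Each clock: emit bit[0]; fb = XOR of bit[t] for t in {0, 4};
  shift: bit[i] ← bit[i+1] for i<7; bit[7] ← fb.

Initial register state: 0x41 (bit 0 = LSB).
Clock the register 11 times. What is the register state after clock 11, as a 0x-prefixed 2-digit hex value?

reg_0 = 0x41
clock 1: out=1, reg = 0xA0
clock 2: out=0, reg = 0x50
clock 3: out=0, reg = 0xA8
clock 4: out=0, reg = 0x54
clock 5: out=0, reg = 0xAA
clock 6: out=0, reg = 0x55
clock 7: out=1, reg = 0x2A
clock 8: out=0, reg = 0x15
clock 9: out=1, reg = 0x0A
clock 10: out=0, reg = 0x05
clock 11: out=1, reg = 0x82

0x82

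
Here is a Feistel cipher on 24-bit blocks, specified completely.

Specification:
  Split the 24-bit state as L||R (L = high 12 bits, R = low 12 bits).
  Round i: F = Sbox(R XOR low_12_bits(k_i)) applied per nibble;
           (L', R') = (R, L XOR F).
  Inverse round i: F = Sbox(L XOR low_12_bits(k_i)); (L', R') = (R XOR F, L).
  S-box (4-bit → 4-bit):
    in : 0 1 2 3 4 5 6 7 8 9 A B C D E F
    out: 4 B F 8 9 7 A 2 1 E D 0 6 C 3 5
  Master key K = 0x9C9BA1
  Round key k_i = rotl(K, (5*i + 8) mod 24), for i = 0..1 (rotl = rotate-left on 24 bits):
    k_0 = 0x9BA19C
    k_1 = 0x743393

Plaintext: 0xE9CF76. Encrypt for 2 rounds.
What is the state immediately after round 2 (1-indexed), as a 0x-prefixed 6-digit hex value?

0xDA1CF9

s_0 = plaintext = 0xE9CF76
s_1 = Round(s_0, k_0) = 0xF76DA1
s_2 = Round(s_1, k_1) = 0xDA1CF9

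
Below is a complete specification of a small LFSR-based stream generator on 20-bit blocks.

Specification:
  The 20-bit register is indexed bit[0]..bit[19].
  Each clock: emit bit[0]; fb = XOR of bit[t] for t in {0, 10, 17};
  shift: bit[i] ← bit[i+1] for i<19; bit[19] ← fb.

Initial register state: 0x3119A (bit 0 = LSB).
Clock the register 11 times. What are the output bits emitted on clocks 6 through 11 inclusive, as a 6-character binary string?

reg_0 = 0x3119A
clock 1: out=0, reg = 0x988CD
clock 2: out=1, reg = 0xCC466
clock 3: out=0, reg = 0xE6233
clock 4: out=1, reg = 0x73119
clock 5: out=1, reg = 0x3988C
clock 6: out=0, reg = 0x9CC46
clock 7: out=0, reg = 0xCE623
clock 8: out=1, reg = 0x67311
clock 9: out=1, reg = 0x33988
clock 10: out=0, reg = 0x99CC4
clock 11: out=0, reg = 0xCCE62

001100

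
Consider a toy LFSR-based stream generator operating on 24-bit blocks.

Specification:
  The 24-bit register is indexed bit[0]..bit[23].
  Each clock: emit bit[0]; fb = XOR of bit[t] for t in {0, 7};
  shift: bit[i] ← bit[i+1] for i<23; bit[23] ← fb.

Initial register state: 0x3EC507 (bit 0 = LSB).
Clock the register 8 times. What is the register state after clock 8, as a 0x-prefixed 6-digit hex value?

reg_0 = 0x3EC507
clock 1: out=1, reg = 0x9F6283
clock 2: out=1, reg = 0x4FB141
clock 3: out=1, reg = 0xA7D8A0
clock 4: out=0, reg = 0xD3EC50
clock 5: out=0, reg = 0x69F628
clock 6: out=0, reg = 0x34FB14
clock 7: out=0, reg = 0x1A7D8A
clock 8: out=0, reg = 0x8D3EC5

0x8D3EC5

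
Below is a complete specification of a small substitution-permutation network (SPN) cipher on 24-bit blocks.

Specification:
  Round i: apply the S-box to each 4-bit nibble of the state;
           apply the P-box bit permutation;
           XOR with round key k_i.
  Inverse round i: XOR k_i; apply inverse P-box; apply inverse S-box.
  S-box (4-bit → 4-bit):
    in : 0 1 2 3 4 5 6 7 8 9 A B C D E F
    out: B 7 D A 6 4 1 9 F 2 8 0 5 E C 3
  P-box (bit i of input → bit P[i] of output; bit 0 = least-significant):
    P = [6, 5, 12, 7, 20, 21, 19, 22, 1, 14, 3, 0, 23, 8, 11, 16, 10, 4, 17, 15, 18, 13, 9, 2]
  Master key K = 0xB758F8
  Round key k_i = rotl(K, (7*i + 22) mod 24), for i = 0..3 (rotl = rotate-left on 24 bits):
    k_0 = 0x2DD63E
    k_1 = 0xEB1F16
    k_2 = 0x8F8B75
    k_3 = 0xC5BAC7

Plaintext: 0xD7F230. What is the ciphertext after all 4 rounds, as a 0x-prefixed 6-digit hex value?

0x19C936

s_0 = plaintext = 0xD7F230
s_1 = Round(s_0, k_0) = 0xCD71D1
s_2 = Round(s_1, k_1) = 0x04CD6C
s_3 = Round(s_2, k_2) = 0x19F328
s_4 = Round(s_3, k_3) = 0x19C936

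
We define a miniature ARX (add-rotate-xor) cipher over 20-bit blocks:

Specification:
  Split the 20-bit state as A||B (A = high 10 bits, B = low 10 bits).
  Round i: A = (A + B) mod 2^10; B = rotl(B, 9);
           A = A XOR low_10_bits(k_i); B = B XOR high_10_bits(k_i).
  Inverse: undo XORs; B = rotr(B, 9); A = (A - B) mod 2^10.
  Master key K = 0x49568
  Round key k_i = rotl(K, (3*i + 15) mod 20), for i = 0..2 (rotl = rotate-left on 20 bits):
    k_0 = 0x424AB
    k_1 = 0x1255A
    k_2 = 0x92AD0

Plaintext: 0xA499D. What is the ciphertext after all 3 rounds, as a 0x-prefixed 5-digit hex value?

0x9AF9F

s_0 = plaintext = 0xA499D
s_1 = Round(s_0, k_0) = 0x213C7
s_2 = Round(s_1, k_1) = 0x447AA
s_3 = Round(s_2, k_2) = 0x9AF9F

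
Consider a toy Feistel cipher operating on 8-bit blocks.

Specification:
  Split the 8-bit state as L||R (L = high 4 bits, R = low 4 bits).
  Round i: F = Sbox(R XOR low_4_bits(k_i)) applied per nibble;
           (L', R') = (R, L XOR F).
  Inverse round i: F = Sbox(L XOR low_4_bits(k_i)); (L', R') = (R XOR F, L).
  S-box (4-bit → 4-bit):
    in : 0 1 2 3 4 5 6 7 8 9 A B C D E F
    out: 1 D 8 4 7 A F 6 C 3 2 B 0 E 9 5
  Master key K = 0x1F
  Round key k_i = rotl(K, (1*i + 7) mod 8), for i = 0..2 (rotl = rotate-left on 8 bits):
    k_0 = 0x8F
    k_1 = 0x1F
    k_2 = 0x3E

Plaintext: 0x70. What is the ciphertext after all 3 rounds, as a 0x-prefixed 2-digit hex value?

s_0 = plaintext = 0x70
s_1 = Round(s_0, k_0) = 0x02
s_2 = Round(s_1, k_1) = 0x2E
s_3 = Round(s_2, k_2) = 0xE3

0xE3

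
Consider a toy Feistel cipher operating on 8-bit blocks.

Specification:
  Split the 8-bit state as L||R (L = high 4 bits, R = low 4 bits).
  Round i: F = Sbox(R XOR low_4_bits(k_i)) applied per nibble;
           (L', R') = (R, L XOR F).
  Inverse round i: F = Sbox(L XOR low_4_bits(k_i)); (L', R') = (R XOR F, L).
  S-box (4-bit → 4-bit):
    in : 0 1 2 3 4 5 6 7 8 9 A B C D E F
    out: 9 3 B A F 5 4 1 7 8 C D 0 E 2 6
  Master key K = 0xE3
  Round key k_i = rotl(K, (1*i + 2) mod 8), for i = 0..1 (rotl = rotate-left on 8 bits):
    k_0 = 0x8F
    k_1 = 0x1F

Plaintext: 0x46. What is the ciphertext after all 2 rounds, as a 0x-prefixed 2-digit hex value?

0xCC

s_0 = plaintext = 0x46
s_1 = Round(s_0, k_0) = 0x6C
s_2 = Round(s_1, k_1) = 0xCC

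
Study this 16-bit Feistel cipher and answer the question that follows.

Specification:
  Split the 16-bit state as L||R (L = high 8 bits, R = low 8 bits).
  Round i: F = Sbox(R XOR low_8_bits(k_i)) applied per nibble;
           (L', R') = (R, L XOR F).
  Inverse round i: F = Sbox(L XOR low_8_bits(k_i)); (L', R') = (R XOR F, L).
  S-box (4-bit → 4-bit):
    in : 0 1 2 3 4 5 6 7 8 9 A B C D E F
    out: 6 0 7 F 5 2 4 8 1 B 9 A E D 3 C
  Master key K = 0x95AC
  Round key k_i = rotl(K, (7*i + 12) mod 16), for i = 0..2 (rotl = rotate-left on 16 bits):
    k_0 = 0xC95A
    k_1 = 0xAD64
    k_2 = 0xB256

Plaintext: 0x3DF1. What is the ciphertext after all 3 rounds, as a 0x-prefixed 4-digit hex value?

s_0 = plaintext = 0x3DF1
s_1 = Round(s_0, k_0) = 0xF1A7
s_2 = Round(s_1, k_1) = 0xA71E
s_3 = Round(s_2, k_2) = 0x1EF6

0x1EF6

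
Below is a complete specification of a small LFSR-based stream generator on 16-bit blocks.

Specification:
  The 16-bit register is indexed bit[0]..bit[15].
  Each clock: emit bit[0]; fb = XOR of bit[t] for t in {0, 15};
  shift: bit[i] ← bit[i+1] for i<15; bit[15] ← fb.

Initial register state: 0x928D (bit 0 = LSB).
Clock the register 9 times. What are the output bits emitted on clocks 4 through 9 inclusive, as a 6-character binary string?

reg_0 = 0x928D
clock 1: out=1, reg = 0x4946
clock 2: out=0, reg = 0x24A3
clock 3: out=1, reg = 0x9251
clock 4: out=1, reg = 0x4928
clock 5: out=0, reg = 0x2494
clock 6: out=0, reg = 0x124A
clock 7: out=0, reg = 0x0925
clock 8: out=1, reg = 0x8492
clock 9: out=0, reg = 0xC249

100010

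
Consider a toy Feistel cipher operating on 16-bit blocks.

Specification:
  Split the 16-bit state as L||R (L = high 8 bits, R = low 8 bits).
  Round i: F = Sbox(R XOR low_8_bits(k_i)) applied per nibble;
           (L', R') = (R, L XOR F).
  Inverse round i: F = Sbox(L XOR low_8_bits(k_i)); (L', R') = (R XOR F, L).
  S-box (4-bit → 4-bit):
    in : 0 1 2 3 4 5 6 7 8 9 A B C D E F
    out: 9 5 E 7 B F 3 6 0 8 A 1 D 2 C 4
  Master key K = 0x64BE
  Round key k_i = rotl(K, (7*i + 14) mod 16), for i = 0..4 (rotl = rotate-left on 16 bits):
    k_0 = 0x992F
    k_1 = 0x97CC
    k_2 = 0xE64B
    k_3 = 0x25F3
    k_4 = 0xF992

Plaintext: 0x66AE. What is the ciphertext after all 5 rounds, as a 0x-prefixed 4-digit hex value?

s_0 = plaintext = 0x66AE
s_1 = Round(s_0, k_0) = 0xAE63
s_2 = Round(s_1, k_1) = 0x630A
s_3 = Round(s_2, k_2) = 0x0AD6
s_4 = Round(s_3, k_3) = 0xD6E5
s_5 = Round(s_4, k_4) = 0xE5B0

0xE5B0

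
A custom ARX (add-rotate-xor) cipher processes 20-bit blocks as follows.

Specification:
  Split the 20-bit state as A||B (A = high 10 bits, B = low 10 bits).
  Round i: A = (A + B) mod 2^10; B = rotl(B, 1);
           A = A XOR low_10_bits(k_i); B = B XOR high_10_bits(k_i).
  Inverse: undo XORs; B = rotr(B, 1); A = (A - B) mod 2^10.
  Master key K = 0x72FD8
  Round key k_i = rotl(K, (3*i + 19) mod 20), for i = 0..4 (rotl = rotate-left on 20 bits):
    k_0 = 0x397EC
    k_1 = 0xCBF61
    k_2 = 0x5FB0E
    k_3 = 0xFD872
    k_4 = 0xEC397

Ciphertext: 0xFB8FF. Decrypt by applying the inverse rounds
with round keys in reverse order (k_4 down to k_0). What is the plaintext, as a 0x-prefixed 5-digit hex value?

0x6C6D3

s_0 = ciphertext = 0xFB8FF
s_1 = InvRound(s_0, k_4) = 0x34BA7
s_2 = InvRound(s_1, k_3) = 0x9E228
s_3 = InvRound(s_2, k_2) = 0xF2DAB
s_4 = InvRound(s_3, k_1) = 0xDA142
s_5 = InvRound(s_4, k_0) = 0x6C6D3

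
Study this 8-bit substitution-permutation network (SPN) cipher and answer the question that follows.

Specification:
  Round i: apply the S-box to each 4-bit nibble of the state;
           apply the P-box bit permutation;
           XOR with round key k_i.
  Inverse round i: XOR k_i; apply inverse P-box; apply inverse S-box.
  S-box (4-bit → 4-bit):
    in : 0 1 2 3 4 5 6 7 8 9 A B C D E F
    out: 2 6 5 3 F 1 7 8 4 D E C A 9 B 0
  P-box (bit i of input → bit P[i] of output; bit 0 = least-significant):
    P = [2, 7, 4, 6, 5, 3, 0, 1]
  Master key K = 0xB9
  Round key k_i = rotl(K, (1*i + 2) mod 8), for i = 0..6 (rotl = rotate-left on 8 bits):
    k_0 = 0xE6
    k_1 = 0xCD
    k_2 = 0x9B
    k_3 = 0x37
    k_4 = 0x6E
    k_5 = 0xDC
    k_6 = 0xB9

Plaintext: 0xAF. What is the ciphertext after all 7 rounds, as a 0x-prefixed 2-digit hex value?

0xC8

s_0 = plaintext = 0xAF
s_1 = Round(s_0, k_0) = 0xED
s_2 = Round(s_1, k_1) = 0xA3
s_3 = Round(s_2, k_2) = 0x14
s_4 = Round(s_3, k_3) = 0xEA
s_5 = Round(s_4, k_4) = 0x94
s_6 = Round(s_5, k_5) = 0x2B
s_7 = Round(s_6, k_6) = 0xC8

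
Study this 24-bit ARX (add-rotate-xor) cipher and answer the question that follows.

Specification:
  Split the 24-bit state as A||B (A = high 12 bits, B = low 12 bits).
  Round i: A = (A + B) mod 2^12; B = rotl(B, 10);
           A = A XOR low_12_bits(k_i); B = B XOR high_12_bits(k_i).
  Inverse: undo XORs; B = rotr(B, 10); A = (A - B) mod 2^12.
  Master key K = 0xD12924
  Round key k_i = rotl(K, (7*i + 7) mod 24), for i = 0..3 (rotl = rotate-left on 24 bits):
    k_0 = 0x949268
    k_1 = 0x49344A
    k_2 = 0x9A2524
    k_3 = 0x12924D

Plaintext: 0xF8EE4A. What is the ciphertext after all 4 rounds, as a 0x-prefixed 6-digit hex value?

s_0 = plaintext = 0xF8EE4A
s_1 = Round(s_0, k_0) = 0xFB02DB
s_2 = Round(s_1, k_1) = 0x6C1825
s_3 = Round(s_2, k_2) = 0xBC2FAB
s_4 = Round(s_3, k_3) = 0x920EC3

0x920EC3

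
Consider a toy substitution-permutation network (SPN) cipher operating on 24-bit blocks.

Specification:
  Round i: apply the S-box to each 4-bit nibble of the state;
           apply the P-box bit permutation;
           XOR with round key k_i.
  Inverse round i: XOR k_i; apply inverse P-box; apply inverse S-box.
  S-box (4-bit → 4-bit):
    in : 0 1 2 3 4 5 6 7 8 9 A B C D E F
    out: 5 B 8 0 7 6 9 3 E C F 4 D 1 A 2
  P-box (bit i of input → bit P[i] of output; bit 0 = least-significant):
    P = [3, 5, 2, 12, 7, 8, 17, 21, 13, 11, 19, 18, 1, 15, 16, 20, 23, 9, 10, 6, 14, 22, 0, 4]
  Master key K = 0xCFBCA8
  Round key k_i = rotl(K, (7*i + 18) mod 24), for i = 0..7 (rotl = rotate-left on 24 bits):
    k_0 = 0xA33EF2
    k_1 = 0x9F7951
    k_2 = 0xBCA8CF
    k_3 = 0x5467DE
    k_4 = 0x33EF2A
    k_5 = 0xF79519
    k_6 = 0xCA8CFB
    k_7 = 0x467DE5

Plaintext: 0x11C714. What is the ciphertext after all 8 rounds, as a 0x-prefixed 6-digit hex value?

0x22851D

s_0 = plaintext = 0x11C714
s_1 = Round(s_0, k_0) = 0x52550C
s_2 = Round(s_1, k_1) = 0xD4E19C
s_3 = Round(s_2, k_2) = 0x0A56C3
s_4 = Round(s_3, k_3) = 0xF3811F
s_5 = Round(s_4, k_4) = 0x46468A
s_6 = Round(s_5, k_5) = 0x106476
s_7 = Round(s_6, k_6) = 0x12F161
s_8 = Round(s_7, k_7) = 0x22851D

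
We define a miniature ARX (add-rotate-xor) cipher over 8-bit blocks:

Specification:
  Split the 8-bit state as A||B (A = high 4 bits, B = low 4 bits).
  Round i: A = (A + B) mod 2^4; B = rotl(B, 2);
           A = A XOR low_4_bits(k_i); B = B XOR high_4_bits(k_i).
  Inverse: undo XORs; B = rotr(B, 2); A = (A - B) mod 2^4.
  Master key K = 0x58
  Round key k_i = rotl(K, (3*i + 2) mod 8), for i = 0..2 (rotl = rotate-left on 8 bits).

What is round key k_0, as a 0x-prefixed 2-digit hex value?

0x61

K = 0x58
k_0 = rotl(K, (3*0+2) mod 8) = rotl(K, 2) = 0x61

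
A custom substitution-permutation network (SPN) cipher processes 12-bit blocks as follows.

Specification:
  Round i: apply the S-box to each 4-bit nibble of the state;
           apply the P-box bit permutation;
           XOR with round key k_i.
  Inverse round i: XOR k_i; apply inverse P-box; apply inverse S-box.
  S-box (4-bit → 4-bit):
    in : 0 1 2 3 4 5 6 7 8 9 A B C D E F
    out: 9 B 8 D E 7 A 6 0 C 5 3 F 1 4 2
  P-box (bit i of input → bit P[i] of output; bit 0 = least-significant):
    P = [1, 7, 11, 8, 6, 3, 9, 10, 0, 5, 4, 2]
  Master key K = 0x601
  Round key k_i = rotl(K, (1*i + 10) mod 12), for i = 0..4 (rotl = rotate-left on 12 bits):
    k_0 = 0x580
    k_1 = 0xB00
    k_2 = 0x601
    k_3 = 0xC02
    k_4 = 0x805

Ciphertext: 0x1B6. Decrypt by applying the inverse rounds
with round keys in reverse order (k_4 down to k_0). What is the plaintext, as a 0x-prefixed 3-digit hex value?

s_0 = ciphertext = 0x1B6
s_1 = InvRound(s_0, k_4) = 0x58C
s_2 = InvRound(s_1, k_3) = 0x2FC
s_3 = InvRound(s_2, k_2) = 0xC1F
s_4 = InvRound(s_3, k_1) = 0x340
s_5 = InvRound(s_4, k_0) = 0x83F

0x83F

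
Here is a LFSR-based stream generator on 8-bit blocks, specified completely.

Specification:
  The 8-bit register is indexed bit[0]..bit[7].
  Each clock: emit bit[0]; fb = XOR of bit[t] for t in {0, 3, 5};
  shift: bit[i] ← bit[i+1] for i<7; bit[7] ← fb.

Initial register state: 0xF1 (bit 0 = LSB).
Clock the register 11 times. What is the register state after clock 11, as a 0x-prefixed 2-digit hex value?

0x15

reg_0 = 0xF1
clock 1: out=1, reg = 0x78
clock 2: out=0, reg = 0x3C
clock 3: out=0, reg = 0x1E
clock 4: out=0, reg = 0x8F
clock 5: out=1, reg = 0x47
clock 6: out=1, reg = 0xA3
clock 7: out=1, reg = 0x51
clock 8: out=1, reg = 0xA8
clock 9: out=0, reg = 0x54
clock 10: out=0, reg = 0x2A
clock 11: out=0, reg = 0x15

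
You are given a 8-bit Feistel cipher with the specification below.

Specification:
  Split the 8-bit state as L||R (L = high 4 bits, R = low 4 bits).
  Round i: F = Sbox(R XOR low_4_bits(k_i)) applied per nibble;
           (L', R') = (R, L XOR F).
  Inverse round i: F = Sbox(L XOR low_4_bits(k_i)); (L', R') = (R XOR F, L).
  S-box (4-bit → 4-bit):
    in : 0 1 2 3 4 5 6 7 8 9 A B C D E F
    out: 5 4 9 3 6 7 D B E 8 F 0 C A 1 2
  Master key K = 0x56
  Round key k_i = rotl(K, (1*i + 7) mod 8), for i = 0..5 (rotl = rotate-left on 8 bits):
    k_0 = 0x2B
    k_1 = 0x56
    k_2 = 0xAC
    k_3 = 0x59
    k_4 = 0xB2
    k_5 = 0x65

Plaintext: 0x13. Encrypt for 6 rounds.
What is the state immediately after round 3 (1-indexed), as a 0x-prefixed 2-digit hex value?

0xB4

s_0 = plaintext = 0x13
s_1 = Round(s_0, k_0) = 0x3F
s_2 = Round(s_1, k_1) = 0xFB
s_3 = Round(s_2, k_2) = 0xB4
s_4 = Round(s_3, k_3) = 0x41
s_5 = Round(s_4, k_4) = 0x17
s_6 = Round(s_5, k_5) = 0x78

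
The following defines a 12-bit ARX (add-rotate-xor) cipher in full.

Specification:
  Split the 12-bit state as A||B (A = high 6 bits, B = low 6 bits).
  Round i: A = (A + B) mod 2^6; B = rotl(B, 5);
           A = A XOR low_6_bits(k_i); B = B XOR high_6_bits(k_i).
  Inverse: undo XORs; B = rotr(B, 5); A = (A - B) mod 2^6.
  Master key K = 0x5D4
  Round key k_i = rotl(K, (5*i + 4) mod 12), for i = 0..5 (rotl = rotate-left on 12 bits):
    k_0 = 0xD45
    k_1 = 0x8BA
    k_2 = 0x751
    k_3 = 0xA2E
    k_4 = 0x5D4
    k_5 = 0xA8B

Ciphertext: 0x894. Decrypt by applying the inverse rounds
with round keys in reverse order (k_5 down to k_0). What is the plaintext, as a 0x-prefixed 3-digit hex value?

s_0 = ciphertext = 0x894
s_1 = InvRound(s_0, k_5) = 0xB3D
s_2 = InvRound(s_1, k_4) = 0x8D5
s_3 = InvRound(s_2, k_3) = 0x4BB
s_4 = InvRound(s_3, k_2) = 0xD8D
s_5 = InvRound(s_4, k_1) = 0xB5F
s_6 = InvRound(s_5, k_0) = 0x4D5

0x4D5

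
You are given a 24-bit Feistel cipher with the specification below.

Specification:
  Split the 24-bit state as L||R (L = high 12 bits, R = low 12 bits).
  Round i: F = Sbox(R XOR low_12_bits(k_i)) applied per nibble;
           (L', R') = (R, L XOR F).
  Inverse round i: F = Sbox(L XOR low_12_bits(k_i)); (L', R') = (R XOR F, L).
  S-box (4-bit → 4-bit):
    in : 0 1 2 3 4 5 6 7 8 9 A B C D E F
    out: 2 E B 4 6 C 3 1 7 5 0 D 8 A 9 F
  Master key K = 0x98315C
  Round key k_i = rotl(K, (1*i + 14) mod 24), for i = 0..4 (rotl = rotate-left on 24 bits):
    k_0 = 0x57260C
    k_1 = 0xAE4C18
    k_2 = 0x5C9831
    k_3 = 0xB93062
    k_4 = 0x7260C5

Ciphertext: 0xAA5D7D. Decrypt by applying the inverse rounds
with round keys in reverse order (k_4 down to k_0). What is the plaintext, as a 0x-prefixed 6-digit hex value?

s_0 = ciphertext = 0xAA5D7D
s_1 = InvRound(s_0, k_4) = 0xD4FAA5
s_2 = InvRound(s_1, k_3) = 0x01FD4F
s_3 = InvRound(s_2, k_2) = 0xAF601F
s_4 = InvRound(s_3, k_1) = 0x386AF6
s_5 = InvRound(s_4, k_0) = 0x686386

0x686386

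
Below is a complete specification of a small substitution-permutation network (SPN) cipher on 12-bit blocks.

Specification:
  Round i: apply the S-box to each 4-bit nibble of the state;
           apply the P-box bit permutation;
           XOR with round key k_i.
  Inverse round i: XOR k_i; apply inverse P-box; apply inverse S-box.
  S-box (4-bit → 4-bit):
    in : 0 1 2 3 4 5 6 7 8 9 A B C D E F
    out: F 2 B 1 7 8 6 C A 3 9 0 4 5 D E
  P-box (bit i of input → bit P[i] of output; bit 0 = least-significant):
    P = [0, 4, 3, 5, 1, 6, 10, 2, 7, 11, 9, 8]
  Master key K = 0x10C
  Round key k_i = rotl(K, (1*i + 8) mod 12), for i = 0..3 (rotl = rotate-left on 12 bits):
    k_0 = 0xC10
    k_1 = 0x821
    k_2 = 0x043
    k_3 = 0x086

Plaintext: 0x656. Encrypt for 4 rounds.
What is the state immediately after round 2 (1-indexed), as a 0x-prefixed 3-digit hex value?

s_0 = plaintext = 0x656
s_1 = Round(s_0, k_0) = 0x60C
s_2 = Round(s_1, k_1) = 0x66F
s_3 = Round(s_2, k_2) = 0xE3B
s_4 = Round(s_3, k_3) = 0x304

0x66F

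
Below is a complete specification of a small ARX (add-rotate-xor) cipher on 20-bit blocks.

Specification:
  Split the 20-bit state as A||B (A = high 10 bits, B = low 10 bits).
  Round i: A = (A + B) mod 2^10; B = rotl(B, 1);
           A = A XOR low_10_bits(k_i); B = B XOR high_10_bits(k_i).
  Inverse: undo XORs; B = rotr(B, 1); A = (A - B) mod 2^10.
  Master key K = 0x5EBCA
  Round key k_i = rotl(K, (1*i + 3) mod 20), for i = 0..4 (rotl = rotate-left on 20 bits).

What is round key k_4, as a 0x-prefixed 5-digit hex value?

K = 0x5EBCA
k_0 = rotl(K, (1*0+3) mod 20) = rotl(K, 3) = 0xF5E52
k_1 = rotl(K, (1*1+3) mod 20) = rotl(K, 4) = 0xEBCA5
k_2 = rotl(K, (1*2+3) mod 20) = rotl(K, 5) = 0xD794B
k_3 = rotl(K, (1*3+3) mod 20) = rotl(K, 6) = 0xAF297
k_4 = rotl(K, (1*4+3) mod 20) = rotl(K, 7) = 0x5E52F

0x5E52F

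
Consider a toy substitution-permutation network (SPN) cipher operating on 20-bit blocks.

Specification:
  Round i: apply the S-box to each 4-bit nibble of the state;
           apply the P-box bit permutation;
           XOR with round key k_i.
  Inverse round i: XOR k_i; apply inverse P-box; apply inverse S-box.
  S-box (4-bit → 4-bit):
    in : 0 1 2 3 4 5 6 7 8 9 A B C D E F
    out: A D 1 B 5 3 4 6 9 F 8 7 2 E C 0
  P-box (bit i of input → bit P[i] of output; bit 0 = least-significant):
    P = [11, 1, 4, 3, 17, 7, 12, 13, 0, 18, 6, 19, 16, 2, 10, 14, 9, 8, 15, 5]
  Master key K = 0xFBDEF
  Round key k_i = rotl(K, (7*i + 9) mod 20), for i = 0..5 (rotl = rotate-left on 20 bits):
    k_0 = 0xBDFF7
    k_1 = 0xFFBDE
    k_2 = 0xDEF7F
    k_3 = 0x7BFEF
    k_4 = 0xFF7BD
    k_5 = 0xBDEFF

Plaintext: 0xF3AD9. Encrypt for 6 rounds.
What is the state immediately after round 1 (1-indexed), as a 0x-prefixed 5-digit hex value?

0x2A769

s_0 = plaintext = 0xF3AD9
s_1 = Round(s_0, k_0) = 0x2A769
s_2 = Round(s_1, k_1) = 0xBA184
s_3 = Round(s_2, k_2) = 0x7042E
s_4 = Round(s_3, k_3) = 0x57EB2
s_5 = Round(s_4, k_4) = 0x5E879
s_6 = Round(s_5, k_5) = 0x38164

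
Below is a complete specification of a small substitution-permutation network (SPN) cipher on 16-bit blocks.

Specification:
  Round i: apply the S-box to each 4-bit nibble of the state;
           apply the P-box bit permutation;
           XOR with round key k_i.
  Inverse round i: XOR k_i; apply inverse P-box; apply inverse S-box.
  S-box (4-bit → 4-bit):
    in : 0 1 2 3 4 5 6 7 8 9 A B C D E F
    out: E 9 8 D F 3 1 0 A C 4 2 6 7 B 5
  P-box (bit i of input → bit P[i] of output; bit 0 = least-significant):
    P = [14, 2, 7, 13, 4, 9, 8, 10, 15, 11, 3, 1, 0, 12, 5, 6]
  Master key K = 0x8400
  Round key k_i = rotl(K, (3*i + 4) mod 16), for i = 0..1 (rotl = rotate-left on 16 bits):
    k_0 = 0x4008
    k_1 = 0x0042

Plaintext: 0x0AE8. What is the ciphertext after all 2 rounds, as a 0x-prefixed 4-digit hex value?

0xE0C6

s_0 = plaintext = 0x0AE8
s_1 = Round(s_0, k_0) = 0x7674
s_2 = Round(s_1, k_1) = 0xE0C6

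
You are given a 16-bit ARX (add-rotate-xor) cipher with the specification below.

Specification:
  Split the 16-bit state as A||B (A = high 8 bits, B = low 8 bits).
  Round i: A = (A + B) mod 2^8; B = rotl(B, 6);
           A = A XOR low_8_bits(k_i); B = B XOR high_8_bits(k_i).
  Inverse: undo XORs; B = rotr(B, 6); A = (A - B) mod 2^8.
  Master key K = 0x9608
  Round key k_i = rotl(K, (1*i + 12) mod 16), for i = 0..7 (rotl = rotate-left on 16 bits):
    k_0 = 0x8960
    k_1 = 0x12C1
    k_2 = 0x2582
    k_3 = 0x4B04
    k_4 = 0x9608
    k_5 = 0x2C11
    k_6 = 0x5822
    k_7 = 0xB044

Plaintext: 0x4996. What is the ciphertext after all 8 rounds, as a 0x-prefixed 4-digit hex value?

0x06AD

s_0 = plaintext = 0x4996
s_1 = Round(s_0, k_0) = 0xBF2C
s_2 = Round(s_1, k_1) = 0x2A19
s_3 = Round(s_2, k_2) = 0xC163
s_4 = Round(s_3, k_3) = 0x2093
s_5 = Round(s_4, k_4) = 0xBB72
s_6 = Round(s_5, k_5) = 0x3CB0
s_7 = Round(s_6, k_6) = 0xCE74
s_8 = Round(s_7, k_7) = 0x06AD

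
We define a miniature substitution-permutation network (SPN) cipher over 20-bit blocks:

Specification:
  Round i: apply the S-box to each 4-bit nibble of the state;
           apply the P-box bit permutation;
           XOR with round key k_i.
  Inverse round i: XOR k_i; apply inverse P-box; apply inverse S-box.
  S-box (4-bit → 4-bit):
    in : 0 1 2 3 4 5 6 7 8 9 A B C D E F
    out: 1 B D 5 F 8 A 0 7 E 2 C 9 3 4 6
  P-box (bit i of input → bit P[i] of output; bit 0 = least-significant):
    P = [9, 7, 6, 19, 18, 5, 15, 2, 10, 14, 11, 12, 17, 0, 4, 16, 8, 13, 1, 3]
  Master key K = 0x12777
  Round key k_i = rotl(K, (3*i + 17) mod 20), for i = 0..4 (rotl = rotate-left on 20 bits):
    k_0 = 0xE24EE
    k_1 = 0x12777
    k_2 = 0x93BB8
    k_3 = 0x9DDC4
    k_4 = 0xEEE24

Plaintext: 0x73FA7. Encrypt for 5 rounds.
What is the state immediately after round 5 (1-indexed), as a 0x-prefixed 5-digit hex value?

s_0 = plaintext = 0x73FA7
s_1 = Round(s_0, k_0) = 0xC6CDE
s_2 = Round(s_1, k_1) = 0x4321E
s_3 = Round(s_2, k_2) = 0xF06C6
s_4 = Round(s_3, k_3) = 0x7AD42
s_5 = Round(s_4, k_4) = 0x22841

0x22841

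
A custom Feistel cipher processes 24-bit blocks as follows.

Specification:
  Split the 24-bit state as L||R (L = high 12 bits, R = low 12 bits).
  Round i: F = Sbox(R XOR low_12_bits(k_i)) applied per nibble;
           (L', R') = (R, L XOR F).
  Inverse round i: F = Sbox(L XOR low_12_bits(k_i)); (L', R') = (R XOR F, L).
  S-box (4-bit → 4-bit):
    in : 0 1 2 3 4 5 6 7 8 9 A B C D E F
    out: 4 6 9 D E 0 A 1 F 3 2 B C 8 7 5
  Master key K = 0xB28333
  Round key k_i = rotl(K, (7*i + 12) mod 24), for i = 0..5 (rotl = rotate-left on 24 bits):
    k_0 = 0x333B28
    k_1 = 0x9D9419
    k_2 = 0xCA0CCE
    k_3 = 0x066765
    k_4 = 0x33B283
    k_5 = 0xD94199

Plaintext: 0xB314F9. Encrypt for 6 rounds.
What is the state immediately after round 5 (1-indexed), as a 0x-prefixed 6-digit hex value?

s_0 = plaintext = 0xB314F9
s_1 = Round(s_0, k_0) = 0x4F9EB7
s_2 = Round(s_1, k_1) = 0xEB76DE
s_3 = Round(s_2, k_2) = 0x6DECD3
s_4 = Round(s_3, k_3) = 0xCD3D64
s_5 = Round(s_4, k_4) = 0xD649A2
s_6 = Round(s_5, k_5) = 0x9A22BF

0xD649A2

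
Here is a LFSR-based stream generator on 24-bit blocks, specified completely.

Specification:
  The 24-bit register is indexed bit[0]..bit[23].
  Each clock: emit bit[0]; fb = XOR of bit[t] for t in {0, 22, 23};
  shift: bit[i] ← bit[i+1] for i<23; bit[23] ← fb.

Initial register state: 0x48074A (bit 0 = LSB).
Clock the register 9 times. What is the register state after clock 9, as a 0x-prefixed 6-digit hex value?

0x3AA403

reg_0 = 0x48074A
clock 1: out=0, reg = 0xA403A5
clock 2: out=1, reg = 0x5201D2
clock 3: out=0, reg = 0xA900E9
clock 4: out=1, reg = 0x548074
clock 5: out=0, reg = 0xAA403A
clock 6: out=0, reg = 0xD5201D
clock 7: out=1, reg = 0xEA900E
clock 8: out=0, reg = 0x754807
clock 9: out=1, reg = 0x3AA403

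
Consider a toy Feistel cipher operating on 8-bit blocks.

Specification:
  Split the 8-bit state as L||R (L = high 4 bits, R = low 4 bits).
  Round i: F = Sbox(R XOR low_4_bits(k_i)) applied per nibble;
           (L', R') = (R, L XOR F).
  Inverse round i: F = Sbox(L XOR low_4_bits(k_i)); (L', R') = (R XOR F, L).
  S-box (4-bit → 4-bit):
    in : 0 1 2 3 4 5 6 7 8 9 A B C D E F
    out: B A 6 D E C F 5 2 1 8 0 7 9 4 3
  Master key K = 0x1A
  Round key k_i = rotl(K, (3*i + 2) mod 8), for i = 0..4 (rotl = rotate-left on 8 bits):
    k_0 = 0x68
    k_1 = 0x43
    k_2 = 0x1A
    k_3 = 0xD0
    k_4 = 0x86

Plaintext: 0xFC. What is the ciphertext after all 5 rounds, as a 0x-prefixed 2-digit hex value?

0x24

s_0 = plaintext = 0xFC
s_1 = Round(s_0, k_0) = 0xC1
s_2 = Round(s_1, k_1) = 0x1A
s_3 = Round(s_2, k_2) = 0xAA
s_4 = Round(s_3, k_3) = 0xA2
s_5 = Round(s_4, k_4) = 0x24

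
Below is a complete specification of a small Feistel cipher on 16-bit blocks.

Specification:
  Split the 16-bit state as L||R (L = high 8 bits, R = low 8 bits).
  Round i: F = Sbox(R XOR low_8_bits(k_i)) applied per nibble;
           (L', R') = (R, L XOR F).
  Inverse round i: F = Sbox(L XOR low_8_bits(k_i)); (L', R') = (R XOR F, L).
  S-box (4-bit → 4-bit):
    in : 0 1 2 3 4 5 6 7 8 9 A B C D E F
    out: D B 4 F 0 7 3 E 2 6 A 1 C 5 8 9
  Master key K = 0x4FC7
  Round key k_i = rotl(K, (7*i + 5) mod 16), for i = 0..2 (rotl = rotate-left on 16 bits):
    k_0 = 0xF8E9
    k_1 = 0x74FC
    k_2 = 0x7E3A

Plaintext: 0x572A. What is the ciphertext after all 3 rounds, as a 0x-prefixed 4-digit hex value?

0x1AD5

s_0 = plaintext = 0x572A
s_1 = Round(s_0, k_0) = 0x2A98
s_2 = Round(s_1, k_1) = 0x981A
s_3 = Round(s_2, k_2) = 0x1AD5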